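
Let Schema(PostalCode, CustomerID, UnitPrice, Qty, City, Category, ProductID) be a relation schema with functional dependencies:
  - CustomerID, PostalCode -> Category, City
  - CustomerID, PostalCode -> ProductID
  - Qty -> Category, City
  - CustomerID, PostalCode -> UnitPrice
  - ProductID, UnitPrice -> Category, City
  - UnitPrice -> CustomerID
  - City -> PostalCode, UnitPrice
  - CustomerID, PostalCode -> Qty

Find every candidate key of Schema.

{City}, {CustomerID, PostalCode}, {PostalCode, UnitPrice}, {ProductID, UnitPrice}, {Qty}

{City}⁺ = {Category, City, CustomerID, PostalCode, ProductID, Qty, UnitPrice}, which is every attribute, so {City} is a candidate key.
{Qty}⁺ = {Category, City, CustomerID, PostalCode, ProductID, Qty, UnitPrice}, which is every attribute, so {Qty} is a candidate key.
{CustomerID, PostalCode}⁺ = {Category, City, CustomerID, PostalCode, ProductID, Qty, UnitPrice}, which is every attribute, so {CustomerID, PostalCode} is a candidate key.
{PostalCode, UnitPrice}⁺ = {Category, City, CustomerID, PostalCode, ProductID, Qty, UnitPrice}, which is every attribute, so {PostalCode, UnitPrice} is a candidate key.
{ProductID, UnitPrice}⁺ = {Category, City, CustomerID, PostalCode, ProductID, Qty, UnitPrice}, which is every attribute, so {ProductID, UnitPrice} is a candidate key.
Any other superkey properly contains one of these, so there are no further candidate keys.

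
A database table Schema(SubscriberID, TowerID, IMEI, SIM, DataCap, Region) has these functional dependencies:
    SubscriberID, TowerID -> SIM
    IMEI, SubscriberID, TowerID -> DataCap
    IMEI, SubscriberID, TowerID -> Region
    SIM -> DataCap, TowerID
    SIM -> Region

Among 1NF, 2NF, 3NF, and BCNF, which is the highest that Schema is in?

1NF

Candidate keys: {IMEI, SIM, SubscriberID}, {IMEI, SubscriberID, TowerID}. Prime attributes: {IMEI, SIM, SubscriberID, TowerID}.
For SubscriberID, TowerID -> SIM we have {SubscriberID, TowerID}⁺ = {DataCap, Region, SIM, SubscriberID, TowerID}; {SubscriberID, TowerID} is not a superkey, so BCNF fails.
SIM -> DataCap, TowerID determines the non-prime attribute {DataCap} from a non-superkey — 3NF is violated.
Since {SIM} ⊂ {IMEI, SIM, SubscriberID} and {SIM}⁺ ⊇ {DataCap, Region} with {DataCap, Region} non-prime, there is a partial dependency; 2NF fails.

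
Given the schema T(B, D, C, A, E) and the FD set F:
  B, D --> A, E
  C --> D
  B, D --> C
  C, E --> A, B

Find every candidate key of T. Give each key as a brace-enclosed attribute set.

{B, C}, {B, D}, {C, E}

Closure of {B, C} is {A, B, C, D, E}, the whole schema; {B, C} is a candidate key.
Closure of {B, D} is {A, B, C, D, E}, the whole schema; {B, D} is a candidate key.
Closure of {C, E} is {A, B, C, D, E}, the whole schema; {C, E} is a candidate key.
No proper subset of any of these is a key, and no other minimal superkey exists.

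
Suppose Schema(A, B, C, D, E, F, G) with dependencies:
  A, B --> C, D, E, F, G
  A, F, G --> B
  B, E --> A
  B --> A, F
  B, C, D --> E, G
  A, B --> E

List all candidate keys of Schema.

{A, F, G}, {B}

{B} is a candidate key since {B}⁺ = {A, B, C, D, E, F, G} covers every attribute.
{A, F, G} is a candidate key since {A, F, G}⁺ = {A, B, C, D, E, F, G} covers every attribute.
No proper subset of any of these is a key, and no other minimal superkey exists.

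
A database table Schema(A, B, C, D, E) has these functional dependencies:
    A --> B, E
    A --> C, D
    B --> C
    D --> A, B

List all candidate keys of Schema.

{A}⁺ = {A, B, C, D, E} — all of the relation — so {A} is a candidate key.
{D}⁺ = {A, B, C, D, E} — all of the relation — so {D} is a candidate key.
No proper subset of any of these is a key, and no other minimal superkey exists.

{A}, {D}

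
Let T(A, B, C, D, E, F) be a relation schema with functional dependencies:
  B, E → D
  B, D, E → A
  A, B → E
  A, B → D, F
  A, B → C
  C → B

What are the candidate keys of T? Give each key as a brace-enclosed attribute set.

{A, B}, {A, C}, {B, E}, {C, E}

{A, B} is a candidate key since {A, B}⁺ = {A, B, C, D, E, F} covers every attribute.
{A, C} is a candidate key since {A, C}⁺ = {A, B, C, D, E, F} covers every attribute.
{B, E} is a candidate key since {B, E}⁺ = {A, B, C, D, E, F} covers every attribute.
{C, E} is a candidate key since {C, E}⁺ = {A, B, C, D, E, F} covers every attribute.
These are minimal and exhaustive — every other superkey contains one of them.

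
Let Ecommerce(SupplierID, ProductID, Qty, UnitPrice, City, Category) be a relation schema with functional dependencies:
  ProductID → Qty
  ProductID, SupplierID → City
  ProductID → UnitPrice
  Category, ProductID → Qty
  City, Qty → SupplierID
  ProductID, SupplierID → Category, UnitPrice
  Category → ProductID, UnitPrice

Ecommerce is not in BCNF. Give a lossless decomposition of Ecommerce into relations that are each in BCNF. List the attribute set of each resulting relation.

Candidate keys of the original relation: {Category, City}, {Category, SupplierID}, {City, ProductID}, {ProductID, SupplierID}.
Within {Category, City, ProductID, Qty, SupplierID, UnitPrice}: {ProductID}⁺ ∩ {Category, City, ProductID, Qty, SupplierID, UnitPrice} = {ProductID, Qty, UnitPrice}, not the whole set, so ProductID → Qty, UnitPrice violates BCNF; decompose into {ProductID, Qty, UnitPrice} and {Category, City, ProductID, SupplierID}.
{ProductID, Qty, UnitPrice} has no BCNF violation.
Within {Category, City, ProductID, SupplierID}: {Category}⁺ ∩ {Category, City, ProductID, SupplierID} = {Category, ProductID}, not the whole set, so Category → ProductID violates BCNF; decompose into {Category, ProductID} and {Category, City, SupplierID}.
{Category, ProductID} has no BCNF violation.
{Category, City, SupplierID} has no BCNF violation.

{Category, City, SupplierID}; {Category, ProductID}; {ProductID, Qty, UnitPrice}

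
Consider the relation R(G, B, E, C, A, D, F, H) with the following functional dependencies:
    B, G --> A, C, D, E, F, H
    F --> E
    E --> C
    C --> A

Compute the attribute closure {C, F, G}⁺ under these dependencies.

Start with {C, F, G}.
F --> E applies; add {E} → now {C, E, F, G}.
C --> A applies; add {A} → now {A, C, E, F, G}.
No further FD applies.

{A, C, E, F, G}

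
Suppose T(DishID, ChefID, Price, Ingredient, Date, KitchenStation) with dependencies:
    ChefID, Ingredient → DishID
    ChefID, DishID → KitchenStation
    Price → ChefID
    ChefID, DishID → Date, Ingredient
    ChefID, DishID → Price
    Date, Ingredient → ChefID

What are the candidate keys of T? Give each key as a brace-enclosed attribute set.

{ChefID, DishID}⁺ = {ChefID, Date, DishID, Ingredient, KitchenStation, Price} — all of the relation — so {ChefID, DishID} is a candidate key.
{ChefID, Ingredient}⁺ = {ChefID, Date, DishID, Ingredient, KitchenStation, Price} — all of the relation — so {ChefID, Ingredient} is a candidate key.
{Date, Ingredient}⁺ = {ChefID, Date, DishID, Ingredient, KitchenStation, Price} — all of the relation — so {Date, Ingredient} is a candidate key.
{DishID, Price}⁺ = {ChefID, Date, DishID, Ingredient, KitchenStation, Price} — all of the relation — so {DishID, Price} is a candidate key.
{Ingredient, Price}⁺ = {ChefID, Date, DishID, Ingredient, KitchenStation, Price} — all of the relation — so {Ingredient, Price} is a candidate key.
No proper subset of any of these is a key, and no other minimal superkey exists.

{ChefID, DishID}, {ChefID, Ingredient}, {Date, Ingredient}, {DishID, Price}, {Ingredient, Price}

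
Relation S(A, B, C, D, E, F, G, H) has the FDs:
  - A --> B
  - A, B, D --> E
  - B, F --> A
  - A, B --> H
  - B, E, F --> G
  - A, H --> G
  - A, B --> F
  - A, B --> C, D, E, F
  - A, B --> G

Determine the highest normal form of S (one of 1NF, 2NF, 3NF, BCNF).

BCNF

Candidate keys: {A}, {B, F}. Prime attributes: {A, B, F}.
Each dependency's left side is a superkey — BCNF holds.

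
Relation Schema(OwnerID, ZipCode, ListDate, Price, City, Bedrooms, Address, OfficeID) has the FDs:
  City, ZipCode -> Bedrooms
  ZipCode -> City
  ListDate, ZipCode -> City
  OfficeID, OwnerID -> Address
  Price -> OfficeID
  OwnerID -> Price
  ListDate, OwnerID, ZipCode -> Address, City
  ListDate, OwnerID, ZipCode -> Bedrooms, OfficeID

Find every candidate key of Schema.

{ListDate, OwnerID, ZipCode}

No FD produces {ListDate, OwnerID, ZipCode}, so they must be in every candidate key.
{ListDate, OwnerID, ZipCode} is a candidate key since {ListDate, OwnerID, ZipCode}⁺ = {Address, Bedrooms, City, ListDate, OfficeID, OwnerID, Price, ZipCode} covers every attribute.
No smaller or unrelated set reaches every attribute, so there are no other keys.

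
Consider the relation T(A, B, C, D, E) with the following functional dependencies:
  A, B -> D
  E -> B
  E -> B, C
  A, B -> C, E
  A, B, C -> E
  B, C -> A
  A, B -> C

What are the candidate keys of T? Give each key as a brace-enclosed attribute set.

{A, B}, {B, C}, {E}

{E}⁺ = {A, B, C, D, E}, which is every attribute, so {E} is a candidate key.
{A, B}⁺ = {A, B, C, D, E}, which is every attribute, so {A, B} is a candidate key.
{B, C}⁺ = {A, B, C, D, E}, which is every attribute, so {B, C} is a candidate key.
Any other superkey properly contains one of these, so there are no further candidate keys.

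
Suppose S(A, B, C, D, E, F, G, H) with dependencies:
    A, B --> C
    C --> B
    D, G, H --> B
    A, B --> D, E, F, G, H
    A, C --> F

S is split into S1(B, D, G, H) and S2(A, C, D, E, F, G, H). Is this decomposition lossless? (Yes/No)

S1 ∩ S2 = {D, G, H}; its closure under F is {B, D, G, H}.
This includes all of S1, so the common attributes are a superkey of S1 — the join is lossless.

Yes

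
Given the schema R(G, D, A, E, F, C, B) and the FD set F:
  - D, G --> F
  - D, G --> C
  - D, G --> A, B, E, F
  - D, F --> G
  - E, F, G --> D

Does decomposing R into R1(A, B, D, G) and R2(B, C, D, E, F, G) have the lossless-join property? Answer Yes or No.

The shared attributes are {B, D, G} and {B, D, G}⁺ = {A, B, C, D, E, F, G}.
Since R1 ⊆ {A, B, C, D, E, F, G}, the intersection is a superkey of R1; the decomposition is lossless.

Yes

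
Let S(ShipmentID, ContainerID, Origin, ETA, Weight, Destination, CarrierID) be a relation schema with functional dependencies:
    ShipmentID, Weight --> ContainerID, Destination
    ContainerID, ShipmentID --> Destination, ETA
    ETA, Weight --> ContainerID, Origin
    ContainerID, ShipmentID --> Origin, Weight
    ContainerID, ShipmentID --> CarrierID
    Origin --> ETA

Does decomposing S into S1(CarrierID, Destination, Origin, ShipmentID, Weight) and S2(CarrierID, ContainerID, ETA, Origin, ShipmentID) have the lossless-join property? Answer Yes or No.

Common attributes: {CarrierID, Origin, ShipmentID}; their closure is {CarrierID, ETA, Origin, ShipmentID}.
S1 ⊄ {CarrierID, ETA, Origin, ShipmentID} and S2 ⊄ {CarrierID, ETA, Origin, ShipmentID}, so the split is lossy.

No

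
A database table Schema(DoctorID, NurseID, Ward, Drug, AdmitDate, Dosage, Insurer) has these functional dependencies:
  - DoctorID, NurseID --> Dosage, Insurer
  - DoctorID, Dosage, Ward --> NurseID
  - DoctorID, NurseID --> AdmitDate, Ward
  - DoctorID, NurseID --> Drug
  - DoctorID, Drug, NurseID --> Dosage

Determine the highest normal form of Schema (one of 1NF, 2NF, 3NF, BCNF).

BCNF

Candidate keys: {DoctorID, Dosage, Ward}, {DoctorID, NurseID}. Prime attributes: {DoctorID, Dosage, NurseID, Ward}.
Each dependency's left side is a superkey — BCNF holds.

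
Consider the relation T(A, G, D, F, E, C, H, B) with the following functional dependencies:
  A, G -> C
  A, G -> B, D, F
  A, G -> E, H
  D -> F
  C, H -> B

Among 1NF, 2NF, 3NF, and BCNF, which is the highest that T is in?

2NF

Candidate key: {A, G}. Prime attributes: {A, G}.
D -> F breaks BCNF: {D}⁺ = {D, F}, so {D} is not a superkey.
D -> F has non-prime {F} on the right and a non-superkey on the left, so 3NF fails.
Checking every proper subset of each key, none determines a non-prime attribute — 2NF is satisfied.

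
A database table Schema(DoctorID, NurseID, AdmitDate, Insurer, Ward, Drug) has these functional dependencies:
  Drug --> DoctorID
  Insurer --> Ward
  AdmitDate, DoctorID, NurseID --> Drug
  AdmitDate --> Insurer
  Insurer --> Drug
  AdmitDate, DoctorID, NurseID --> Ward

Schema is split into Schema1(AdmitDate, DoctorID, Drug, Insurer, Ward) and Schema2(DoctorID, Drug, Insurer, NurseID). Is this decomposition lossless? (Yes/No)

No

The shared attributes are {DoctorID, Drug, Insurer} and {DoctorID, Drug, Insurer}⁺ = {DoctorID, Drug, Insurer, Ward}.
Schema1 ⊄ {DoctorID, Drug, Insurer, Ward} and Schema2 ⊄ {DoctorID, Drug, Insurer, Ward}, so the split is lossy.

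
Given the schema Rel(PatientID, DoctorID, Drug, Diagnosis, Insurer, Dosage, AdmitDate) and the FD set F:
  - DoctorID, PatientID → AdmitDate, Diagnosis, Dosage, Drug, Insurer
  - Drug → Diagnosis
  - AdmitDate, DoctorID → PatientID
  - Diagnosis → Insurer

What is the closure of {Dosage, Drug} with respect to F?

Start with {Dosage, Drug}.
Drug → Diagnosis applies; add {Diagnosis} → now {Diagnosis, Dosage, Drug}.
Diagnosis → Insurer applies; add {Insurer} → now {Diagnosis, Dosage, Drug, Insurer}.
No further FD applies.

{Diagnosis, Dosage, Drug, Insurer}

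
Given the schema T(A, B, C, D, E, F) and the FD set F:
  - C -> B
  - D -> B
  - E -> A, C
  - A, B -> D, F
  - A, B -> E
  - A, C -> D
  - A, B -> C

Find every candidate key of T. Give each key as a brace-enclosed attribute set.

{A, B}, {A, C}, {A, D}, {E}

Closure of {E} is {A, B, C, D, E, F}, the whole schema; {E} is a candidate key.
Closure of {A, B} is {A, B, C, D, E, F}, the whole schema; {A, B} is a candidate key.
Closure of {A, C} is {A, B, C, D, E, F}, the whole schema; {A, C} is a candidate key.
Closure of {A, D} is {A, B, C, D, E, F}, the whole schema; {A, D} is a candidate key.
These are minimal and exhaustive — every other superkey contains one of them.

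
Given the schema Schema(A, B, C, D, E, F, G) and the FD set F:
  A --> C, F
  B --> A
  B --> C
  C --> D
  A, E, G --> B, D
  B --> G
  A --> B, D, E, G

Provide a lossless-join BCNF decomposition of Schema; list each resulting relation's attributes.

Candidate keys of the original relation: {A}, {B}.
{A, B, C, D, E, F, G}: {C} determines {C, D} here but is not a superkey — split on C --> D, giving {C, D} and {A, B, C, E, F, G}.
{C, D} has no BCNF violation.
{A, B, C, E, F, G} has no BCNF violation.

{A, B, C, E, F, G}; {C, D}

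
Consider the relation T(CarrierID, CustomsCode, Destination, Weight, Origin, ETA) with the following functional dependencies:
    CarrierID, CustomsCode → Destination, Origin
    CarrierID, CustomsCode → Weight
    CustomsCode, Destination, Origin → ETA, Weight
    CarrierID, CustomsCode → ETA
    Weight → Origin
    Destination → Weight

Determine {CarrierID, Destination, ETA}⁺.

{CarrierID, Destination, ETA, Origin, Weight}

Start with {CarrierID, Destination, ETA}.
Destination → Weight applies; add {Weight} → now {CarrierID, Destination, ETA, Weight}.
Weight → Origin applies; add {Origin} → now {CarrierID, Destination, ETA, Origin, Weight}.
No further FD applies.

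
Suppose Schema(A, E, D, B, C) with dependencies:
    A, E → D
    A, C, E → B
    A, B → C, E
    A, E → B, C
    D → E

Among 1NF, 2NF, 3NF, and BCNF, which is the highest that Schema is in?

Candidate keys: {A, B}, {A, D}, {A, E}. Prime attributes: {A, B, D, E}.
D → E: {D}⁺ = {D, E}, which is not all of the attributes, so the left side is not a superkey — BCNF is violated.
Since {E} ⊆ prime attributes and every other non-superkey FD also has a prime right side, the schema is in 3NF.

3NF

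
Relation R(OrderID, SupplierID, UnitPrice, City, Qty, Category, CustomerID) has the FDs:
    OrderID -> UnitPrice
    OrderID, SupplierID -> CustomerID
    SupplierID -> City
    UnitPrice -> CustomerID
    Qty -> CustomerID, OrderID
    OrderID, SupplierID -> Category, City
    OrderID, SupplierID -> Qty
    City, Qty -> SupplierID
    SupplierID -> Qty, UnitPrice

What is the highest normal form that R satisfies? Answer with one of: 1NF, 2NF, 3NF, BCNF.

Candidate keys: {City, Qty}, {SupplierID}. Prime attributes: {City, Qty, SupplierID}.
OrderID -> UnitPrice: {OrderID}⁺ = {CustomerID, OrderID, UnitPrice}, which is not all of the attributes, so the left side is not a superkey — BCNF is violated.
OrderID -> UnitPrice determines the non-prime attribute {UnitPrice} from a non-superkey — 3NF is violated.
Since {Qty} ⊂ {City, Qty} and {Qty}⁺ ⊇ {CustomerID, OrderID, UnitPrice} with {CustomerID, OrderID, UnitPrice} non-prime, there is a partial dependency; 2NF fails.

1NF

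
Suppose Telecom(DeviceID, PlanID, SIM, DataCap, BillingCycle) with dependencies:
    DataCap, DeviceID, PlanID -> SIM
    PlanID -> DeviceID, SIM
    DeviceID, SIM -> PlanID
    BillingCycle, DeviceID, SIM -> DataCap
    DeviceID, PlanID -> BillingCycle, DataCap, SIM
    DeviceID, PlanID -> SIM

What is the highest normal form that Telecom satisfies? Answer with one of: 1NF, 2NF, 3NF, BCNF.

BCNF

Candidate keys: {DeviceID, SIM}, {PlanID}. Prime attributes: {DeviceID, PlanID, SIM}.
Each dependency's left side is a superkey — BCNF holds.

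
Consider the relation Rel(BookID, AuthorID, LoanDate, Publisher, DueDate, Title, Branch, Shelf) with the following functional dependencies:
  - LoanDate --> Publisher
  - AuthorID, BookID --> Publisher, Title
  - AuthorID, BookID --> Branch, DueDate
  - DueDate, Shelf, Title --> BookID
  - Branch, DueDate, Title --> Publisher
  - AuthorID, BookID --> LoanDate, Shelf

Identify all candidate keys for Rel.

{AuthorID, BookID}, {AuthorID, DueDate, Shelf, Title}

Attributes never on any right-hand side: {AuthorID} — every candidate key must contain it.
{AuthorID, BookID} is a candidate key since {AuthorID, BookID}⁺ = {AuthorID, BookID, Branch, DueDate, LoanDate, Publisher, Shelf, Title} covers every attribute.
{AuthorID, DueDate, Shelf, Title} is a candidate key since {AuthorID, DueDate, Shelf, Title}⁺ = {AuthorID, BookID, Branch, DueDate, LoanDate, Publisher, Shelf, Title} covers every attribute.
These are minimal and exhaustive — every other superkey contains one of them.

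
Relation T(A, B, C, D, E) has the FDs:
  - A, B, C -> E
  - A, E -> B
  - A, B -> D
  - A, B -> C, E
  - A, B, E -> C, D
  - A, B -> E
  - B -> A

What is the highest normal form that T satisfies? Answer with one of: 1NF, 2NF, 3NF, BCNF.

Candidate keys: {A, E}, {B}. Prime attributes: {A, B, E}.
Every FD has a superkey on the left, so the relation is in BCNF.

BCNF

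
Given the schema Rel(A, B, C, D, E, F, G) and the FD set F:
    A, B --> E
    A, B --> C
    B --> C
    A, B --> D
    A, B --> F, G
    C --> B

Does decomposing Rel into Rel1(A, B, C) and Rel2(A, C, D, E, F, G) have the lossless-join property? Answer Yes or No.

Rel1 ∩ Rel2 = {A, C}; its closure under F is {A, B, C, D, E, F, G}.
This includes all of Rel1, so the common attributes are a superkey of Rel1 — the join is lossless.

Yes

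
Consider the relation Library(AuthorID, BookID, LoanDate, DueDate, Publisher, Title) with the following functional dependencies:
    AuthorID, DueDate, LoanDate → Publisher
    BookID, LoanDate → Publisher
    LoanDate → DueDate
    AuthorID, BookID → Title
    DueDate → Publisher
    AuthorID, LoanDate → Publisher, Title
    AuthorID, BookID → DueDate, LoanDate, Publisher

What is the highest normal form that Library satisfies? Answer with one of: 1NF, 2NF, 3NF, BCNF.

Candidate key: {AuthorID, BookID}. Prime attributes: {AuthorID, BookID}.
AuthorID, DueDate, LoanDate → Publisher: {AuthorID, DueDate, LoanDate}⁺ = {AuthorID, DueDate, LoanDate, Publisher, Title}, which is not all of the attributes, so the left side is not a superkey — BCNF is violated.
AuthorID, DueDate, LoanDate → Publisher has non-prime {Publisher} on the right and a non-superkey on the left, so 3NF fails.
Checking every proper subset of each key, none determines a non-prime attribute — 2NF is satisfied.

2NF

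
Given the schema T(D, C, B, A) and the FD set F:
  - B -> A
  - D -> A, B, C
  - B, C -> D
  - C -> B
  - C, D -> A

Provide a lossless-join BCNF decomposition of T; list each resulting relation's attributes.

{A, B}; {B, C, D}

Candidate keys of the original relation: {C}, {D}.
In {A, B, C, D}, {B} is not a superkey ({B}⁺ restricted to this set is {A, B}), so split on B -> A into {A, B} and {B, C, D}.
{A, B} has no BCNF violation.
{B, C, D} has no BCNF violation.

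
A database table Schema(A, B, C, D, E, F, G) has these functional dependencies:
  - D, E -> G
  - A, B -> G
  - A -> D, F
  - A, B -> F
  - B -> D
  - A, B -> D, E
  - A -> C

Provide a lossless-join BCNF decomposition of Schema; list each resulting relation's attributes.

{A, B, E}; {A, C, D, F}; {D, E, G}

Candidate key of the original relation: {A, B}.
{A, B, C, D, E, F, G}: {D, E} determines {D, E, G} here but is not a superkey — split on D, E -> G, giving {D, E, G} and {A, B, C, D, E, F}.
{D, E, G} is in BCNF.
{A, B, C, D, E, F}: {A} determines {A, C, D, F} here but is not a superkey — split on A -> C, D, F, giving {A, C, D, F} and {A, B, E}.
{A, C, D, F} is in BCNF.
{A, B, E} is in BCNF.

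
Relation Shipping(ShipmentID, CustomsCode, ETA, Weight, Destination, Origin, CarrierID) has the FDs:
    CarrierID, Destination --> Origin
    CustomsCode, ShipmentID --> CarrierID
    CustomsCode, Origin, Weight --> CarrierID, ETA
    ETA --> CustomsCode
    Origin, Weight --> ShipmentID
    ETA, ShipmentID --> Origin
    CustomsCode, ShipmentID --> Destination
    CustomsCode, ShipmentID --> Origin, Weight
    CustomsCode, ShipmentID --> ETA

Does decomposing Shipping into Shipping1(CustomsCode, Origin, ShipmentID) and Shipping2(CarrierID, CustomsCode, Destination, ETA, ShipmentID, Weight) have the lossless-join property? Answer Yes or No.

Common attributes: {CustomsCode, ShipmentID}; their closure is {CarrierID, CustomsCode, Destination, ETA, Origin, ShipmentID, Weight}.
Since Shipping1 ⊆ {CarrierID, CustomsCode, Destination, ETA, Origin, ShipmentID, Weight}, the intersection is a superkey of Shipping1; the decomposition is lossless.

Yes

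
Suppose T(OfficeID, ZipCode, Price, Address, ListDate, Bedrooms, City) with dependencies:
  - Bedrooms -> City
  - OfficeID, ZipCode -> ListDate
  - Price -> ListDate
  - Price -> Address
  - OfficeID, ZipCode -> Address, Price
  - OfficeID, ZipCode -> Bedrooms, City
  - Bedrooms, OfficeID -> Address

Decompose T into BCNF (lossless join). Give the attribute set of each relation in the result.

{Address, ListDate, Price}; {Bedrooms, City}; {Bedrooms, OfficeID, Price, ZipCode}

Candidate key of the original relation: {OfficeID, ZipCode}.
In {Address, Bedrooms, City, ListDate, OfficeID, Price, ZipCode}, {Bedrooms} is not a superkey ({Bedrooms}⁺ restricted to this set is {Bedrooms, City}), so split on Bedrooms -> City into {Bedrooms, City} and {Address, Bedrooms, ListDate, OfficeID, Price, ZipCode}.
{Bedrooms, City}: every determinant is a superkey — BCNF.
In {Address, Bedrooms, ListDate, OfficeID, Price, ZipCode}, {Price} is not a superkey ({Price}⁺ restricted to this set is {Address, ListDate, Price}), so split on Price -> Address, ListDate into {Address, ListDate, Price} and {Bedrooms, OfficeID, Price, ZipCode}.
{Address, ListDate, Price}: every determinant is a superkey — BCNF.
{Bedrooms, OfficeID, Price, ZipCode}: every determinant is a superkey — BCNF.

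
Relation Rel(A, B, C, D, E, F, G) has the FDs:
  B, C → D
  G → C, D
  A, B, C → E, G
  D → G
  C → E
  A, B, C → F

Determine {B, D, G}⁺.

{B, C, D, E, G}

Start with {B, D, G}.
G → C, D applies; add {C} → now {B, C, D, G}.
C → E applies; add {E} → now {B, C, D, E, G}.
No further FD applies.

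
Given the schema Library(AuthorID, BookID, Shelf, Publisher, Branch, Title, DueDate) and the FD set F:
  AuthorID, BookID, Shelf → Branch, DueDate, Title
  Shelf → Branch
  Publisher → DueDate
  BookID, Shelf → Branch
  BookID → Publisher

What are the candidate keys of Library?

{AuthorID, BookID, Shelf}

Attributes never on any right-hand side: {AuthorID, BookID, Shelf} — every candidate key must contain all of them.
{AuthorID, BookID, Shelf}⁺ = {AuthorID, BookID, Branch, DueDate, Publisher, Shelf, Title}, which is every attribute, so {AuthorID, BookID, Shelf} is a candidate key.
No other minimal set has full closure, so this is the only candidate key.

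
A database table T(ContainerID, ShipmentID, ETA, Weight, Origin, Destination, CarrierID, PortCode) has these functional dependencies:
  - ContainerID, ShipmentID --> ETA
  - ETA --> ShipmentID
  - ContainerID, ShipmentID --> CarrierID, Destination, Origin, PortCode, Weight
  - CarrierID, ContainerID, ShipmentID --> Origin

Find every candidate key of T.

No FD produces {ContainerID}, so it must be in every candidate key.
{ContainerID, ETA} is a candidate key since {ContainerID, ETA}⁺ = {CarrierID, ContainerID, Destination, ETA, Origin, PortCode, ShipmentID, Weight} covers every attribute.
{ContainerID, ShipmentID} is a candidate key since {ContainerID, ShipmentID}⁺ = {CarrierID, ContainerID, Destination, ETA, Origin, PortCode, ShipmentID, Weight} covers every attribute.
These are minimal and exhaustive — every other superkey contains one of them.

{ContainerID, ETA}, {ContainerID, ShipmentID}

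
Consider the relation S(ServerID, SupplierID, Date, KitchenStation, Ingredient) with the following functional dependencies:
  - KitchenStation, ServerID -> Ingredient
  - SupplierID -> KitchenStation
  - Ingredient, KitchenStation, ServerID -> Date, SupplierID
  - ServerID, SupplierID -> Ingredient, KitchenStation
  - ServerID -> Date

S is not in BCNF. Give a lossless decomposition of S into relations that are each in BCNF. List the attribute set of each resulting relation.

{Date, ServerID}; {Ingredient, ServerID, SupplierID}; {KitchenStation, SupplierID}

Candidate keys of the original relation: {KitchenStation, ServerID}, {ServerID, SupplierID}.
In {Date, Ingredient, KitchenStation, ServerID, SupplierID}, {SupplierID} is not a superkey ({SupplierID}⁺ restricted to this set is {KitchenStation, SupplierID}), so split on SupplierID -> KitchenStation into {KitchenStation, SupplierID} and {Date, Ingredient, ServerID, SupplierID}.
{KitchenStation, SupplierID} is in BCNF.
In {Date, Ingredient, ServerID, SupplierID}, {ServerID} is not a superkey ({ServerID}⁺ restricted to this set is {Date, ServerID}), so split on ServerID -> Date into {Date, ServerID} and {Ingredient, ServerID, SupplierID}.
{Date, ServerID} is in BCNF.
{Ingredient, ServerID, SupplierID} is in BCNF.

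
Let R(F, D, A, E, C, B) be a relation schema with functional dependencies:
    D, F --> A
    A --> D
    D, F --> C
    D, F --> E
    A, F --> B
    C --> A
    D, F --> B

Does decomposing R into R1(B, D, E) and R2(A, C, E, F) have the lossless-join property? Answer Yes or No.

Common attributes: {E}; their closure is {E}.
The closure covers neither R1 nor R2 entirely; the join is not lossless.

No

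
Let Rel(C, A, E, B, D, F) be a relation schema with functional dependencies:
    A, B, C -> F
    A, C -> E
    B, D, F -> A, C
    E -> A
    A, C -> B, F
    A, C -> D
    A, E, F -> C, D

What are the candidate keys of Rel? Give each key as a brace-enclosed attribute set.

Closure of {A, C} is {A, B, C, D, E, F}, the whole schema; {A, C} is a candidate key.
Closure of {C, E} is {A, B, C, D, E, F}, the whole schema; {C, E} is a candidate key.
Closure of {E, F} is {A, B, C, D, E, F}, the whole schema; {E, F} is a candidate key.
Closure of {B, D, F} is {A, B, C, D, E, F}, the whole schema; {B, D, F} is a candidate key.
No proper subset of any of these is a key, and no other minimal superkey exists.

{A, C}, {B, D, F}, {C, E}, {E, F}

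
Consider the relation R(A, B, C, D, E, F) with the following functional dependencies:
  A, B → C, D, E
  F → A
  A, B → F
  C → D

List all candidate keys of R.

No FD produces {B}, so it must be in every candidate key.
{A, B}⁺ = {A, B, C, D, E, F} — all of the relation — so {A, B} is a candidate key.
{B, F}⁺ = {A, B, C, D, E, F} — all of the relation — so {B, F} is a candidate key.
No proper subset of any of these is a key, and no other minimal superkey exists.

{A, B}, {B, F}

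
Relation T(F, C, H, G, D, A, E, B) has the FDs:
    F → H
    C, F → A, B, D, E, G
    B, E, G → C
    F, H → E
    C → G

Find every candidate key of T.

{F} never appears on the right of any FD, so every key must include it.
{C, F} is a candidate key since {C, F}⁺ = {A, B, C, D, E, F, G, H} covers every attribute.
{B, F, G} is a candidate key since {B, F, G}⁺ = {A, B, C, D, E, F, G, H} covers every attribute.
These are minimal and exhaustive — every other superkey contains one of them.

{B, F, G}, {C, F}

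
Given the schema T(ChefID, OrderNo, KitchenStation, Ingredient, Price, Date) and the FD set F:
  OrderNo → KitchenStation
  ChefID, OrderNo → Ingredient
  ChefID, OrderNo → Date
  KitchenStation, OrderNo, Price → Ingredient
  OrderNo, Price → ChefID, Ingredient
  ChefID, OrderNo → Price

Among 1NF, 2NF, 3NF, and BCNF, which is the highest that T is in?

1NF

Candidate keys: {ChefID, OrderNo}, {OrderNo, Price}. Prime attributes: {ChefID, OrderNo, Price}.
OrderNo → KitchenStation: {OrderNo}⁺ = {KitchenStation, OrderNo}, which is not all of the attributes, so the left side is not a superkey — BCNF is violated.
Because {KitchenStation} is non-prime and the left side of OrderNo → KitchenStation is not a superkey, the relation is not in 3NF.
Since {OrderNo} ⊂ {ChefID, OrderNo} and {OrderNo}⁺ ⊇ {KitchenStation} with {KitchenStation} non-prime, there is a partial dependency; 2NF fails.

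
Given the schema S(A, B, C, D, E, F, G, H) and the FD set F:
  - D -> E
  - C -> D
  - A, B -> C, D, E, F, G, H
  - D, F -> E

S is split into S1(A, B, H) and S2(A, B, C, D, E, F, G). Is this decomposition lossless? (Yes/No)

Yes

S1 ∩ S2 = {A, B}; its closure under F is {A, B, C, D, E, F, G, H}.
This includes all of S1, so the common attributes are a superkey of S1 — the join is lossless.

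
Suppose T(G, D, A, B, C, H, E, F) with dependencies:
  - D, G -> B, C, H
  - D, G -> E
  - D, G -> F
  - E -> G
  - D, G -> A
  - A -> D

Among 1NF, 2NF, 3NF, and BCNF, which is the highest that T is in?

Candidate keys: {A, E}, {A, G}, {D, E}, {D, G}. Prime attributes: {A, D, E, G}.
E -> G breaks BCNF: {E}⁺ = {E, G}, so {E} is not a superkey.
Since {G} ⊆ prime attributes and every other non-superkey FD also has a prime right side, the schema is in 3NF.

3NF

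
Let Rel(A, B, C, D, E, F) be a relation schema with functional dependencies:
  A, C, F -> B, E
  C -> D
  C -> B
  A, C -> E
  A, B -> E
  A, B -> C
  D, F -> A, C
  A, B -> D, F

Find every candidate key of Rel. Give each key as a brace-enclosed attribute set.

Closure of {A, B} is {A, B, C, D, E, F}, the whole schema; {A, B} is a candidate key.
Closure of {A, C} is {A, B, C, D, E, F}, the whole schema; {A, C} is a candidate key.
Closure of {C, F} is {A, B, C, D, E, F}, the whole schema; {C, F} is a candidate key.
Closure of {D, F} is {A, B, C, D, E, F}, the whole schema; {D, F} is a candidate key.
These are minimal and exhaustive — every other superkey contains one of them.

{A, B}, {A, C}, {C, F}, {D, F}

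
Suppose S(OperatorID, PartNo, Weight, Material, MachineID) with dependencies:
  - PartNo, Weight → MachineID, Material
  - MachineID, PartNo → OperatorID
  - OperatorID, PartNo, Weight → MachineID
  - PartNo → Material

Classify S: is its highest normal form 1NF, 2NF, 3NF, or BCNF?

1NF

Candidate key: {PartNo, Weight}. Prime attributes: {PartNo, Weight}.
For MachineID, PartNo → OperatorID we have {MachineID, PartNo}⁺ = {MachineID, Material, OperatorID, PartNo}; {MachineID, PartNo} is not a superkey, so BCNF fails.
MachineID, PartNo → OperatorID has non-prime {OperatorID} on the right and a non-superkey on the left, so 3NF fails.
Since {PartNo} ⊂ {PartNo, Weight} and {PartNo}⁺ ⊇ {Material} with {Material} non-prime, there is a partial dependency; 2NF fails.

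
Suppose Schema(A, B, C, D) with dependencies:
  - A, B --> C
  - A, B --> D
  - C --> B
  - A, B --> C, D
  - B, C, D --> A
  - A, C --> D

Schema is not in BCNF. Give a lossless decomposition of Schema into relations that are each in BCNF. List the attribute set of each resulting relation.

{A, C, D}; {B, C}

Candidate keys of the original relation: {A, B}, {A, C}, {C, D}.
In {A, B, C, D}, {C} is not a superkey ({C}⁺ restricted to this set is {B, C}), so split on C --> B into {B, C} and {A, C, D}.
{B, C} has no BCNF violation.
{A, C, D} has no BCNF violation.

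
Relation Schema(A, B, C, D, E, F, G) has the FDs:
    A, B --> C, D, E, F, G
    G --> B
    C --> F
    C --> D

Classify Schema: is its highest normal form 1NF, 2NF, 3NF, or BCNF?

Candidate keys: {A, B}, {A, G}. Prime attributes: {A, B, G}.
G --> B: {G}⁺ = {B, G}, which is not all of the attributes, so the left side is not a superkey — BCNF is violated.
C --> F has non-prime {F} on the right and a non-superkey on the left, so 3NF fails.
No proper subset of a key has a non-prime attribute in its closure, so there is no partial dependency; 2NF holds.

2NF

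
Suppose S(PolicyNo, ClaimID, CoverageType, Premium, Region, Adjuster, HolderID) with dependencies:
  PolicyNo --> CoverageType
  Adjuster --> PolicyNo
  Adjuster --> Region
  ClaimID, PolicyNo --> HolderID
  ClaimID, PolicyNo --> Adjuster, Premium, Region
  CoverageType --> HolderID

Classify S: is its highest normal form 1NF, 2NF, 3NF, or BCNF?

1NF

Candidate keys: {Adjuster, ClaimID}, {ClaimID, PolicyNo}. Prime attributes: {Adjuster, ClaimID, PolicyNo}.
For PolicyNo --> CoverageType we have {PolicyNo}⁺ = {CoverageType, HolderID, PolicyNo}; {PolicyNo} is not a superkey, so BCNF fails.
PolicyNo --> CoverageType has non-prime {CoverageType} on the right and a non-superkey on the left, so 3NF fails.
The proper key subset {Adjuster} of {Adjuster, ClaimID} determines non-prime {CoverageType, HolderID, Region}, so the relation is not even in 2NF.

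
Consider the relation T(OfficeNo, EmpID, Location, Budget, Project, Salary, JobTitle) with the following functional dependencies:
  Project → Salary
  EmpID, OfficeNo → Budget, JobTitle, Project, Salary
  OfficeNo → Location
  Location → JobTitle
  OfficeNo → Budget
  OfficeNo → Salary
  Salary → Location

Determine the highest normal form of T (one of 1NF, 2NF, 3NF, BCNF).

1NF

Candidate key: {EmpID, OfficeNo}. Prime attributes: {EmpID, OfficeNo}.
Project → Salary: {Project}⁺ = {JobTitle, Location, Project, Salary}, which is not all of the attributes, so the left side is not a superkey — BCNF is violated.
Project → Salary has non-prime {Salary} on the right and a non-superkey on the left, so 3NF fails.
Since {OfficeNo} ⊂ {EmpID, OfficeNo} and {OfficeNo}⁺ ⊇ {Budget, JobTitle, Location, Salary} with {Budget, JobTitle, Location, Salary} non-prime, there is a partial dependency; 2NF fails.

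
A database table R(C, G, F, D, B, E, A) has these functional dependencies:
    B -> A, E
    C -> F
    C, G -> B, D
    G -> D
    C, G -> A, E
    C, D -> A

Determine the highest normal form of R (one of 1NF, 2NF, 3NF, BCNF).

Candidate key: {C, G}. Prime attributes: {C, G}.
For B -> A, E we have {B}⁺ = {A, B, E}; {B} is not a superkey, so BCNF fails.
B -> A, E has non-prime {A, E} on the right and a non-superkey on the left, so 3NF fails.
Since {C} ⊂ {C, G} and {C}⁺ ⊇ {F} with {F} non-prime, there is a partial dependency; 2NF fails.

1NF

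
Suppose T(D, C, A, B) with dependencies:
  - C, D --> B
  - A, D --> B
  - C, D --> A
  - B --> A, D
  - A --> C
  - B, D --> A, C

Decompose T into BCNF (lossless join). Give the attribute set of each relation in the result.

Candidate keys of the original relation: {A, D}, {B}, {C, D}.
In {A, B, C, D}, {A} is not a superkey ({A}⁺ restricted to this set is {A, C}), so split on A --> C into {A, C} and {A, B, D}.
{A, C} is in BCNF.
{A, B, D} is in BCNF.

{A, B, D}; {A, C}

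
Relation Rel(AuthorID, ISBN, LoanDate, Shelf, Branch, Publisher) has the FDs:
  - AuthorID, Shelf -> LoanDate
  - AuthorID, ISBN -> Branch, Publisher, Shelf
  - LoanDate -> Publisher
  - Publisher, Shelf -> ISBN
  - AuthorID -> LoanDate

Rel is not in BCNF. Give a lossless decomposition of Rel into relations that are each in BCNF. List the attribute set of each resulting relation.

{AuthorID, Branch, ISBN, Shelf}; {AuthorID, LoanDate}; {LoanDate, Publisher}

Candidate keys of the original relation: {AuthorID, ISBN}, {AuthorID, Shelf}.
Within {AuthorID, Branch, ISBN, LoanDate, Publisher, Shelf}: {LoanDate}⁺ ∩ {AuthorID, Branch, ISBN, LoanDate, Publisher, Shelf} = {LoanDate, Publisher}, not the whole set, so LoanDate -> Publisher violates BCNF; decompose into {LoanDate, Publisher} and {AuthorID, Branch, ISBN, LoanDate, Shelf}.
{LoanDate, Publisher}: every determinant is a superkey — BCNF.
Within {AuthorID, Branch, ISBN, LoanDate, Shelf}: {AuthorID}⁺ ∩ {AuthorID, Branch, ISBN, LoanDate, Shelf} = {AuthorID, LoanDate}, not the whole set, so AuthorID -> LoanDate violates BCNF; decompose into {AuthorID, LoanDate} and {AuthorID, Branch, ISBN, Shelf}.
{AuthorID, LoanDate}: every determinant is a superkey — BCNF.
{AuthorID, Branch, ISBN, Shelf}: every determinant is a superkey — BCNF.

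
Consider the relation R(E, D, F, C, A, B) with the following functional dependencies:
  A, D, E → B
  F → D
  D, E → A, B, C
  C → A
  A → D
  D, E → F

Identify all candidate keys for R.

{A, E}, {C, E}, {D, E}, {E, F}

No FD produces {E}, so it must be in every candidate key.
{A, E}⁺ = {A, B, C, D, E, F} — all of the relation — so {A, E} is a candidate key.
{C, E}⁺ = {A, B, C, D, E, F} — all of the relation — so {C, E} is a candidate key.
{D, E}⁺ = {A, B, C, D, E, F} — all of the relation — so {D, E} is a candidate key.
{E, F}⁺ = {A, B, C, D, E, F} — all of the relation — so {E, F} is a candidate key.
No proper subset of any of these is a key, and no other minimal superkey exists.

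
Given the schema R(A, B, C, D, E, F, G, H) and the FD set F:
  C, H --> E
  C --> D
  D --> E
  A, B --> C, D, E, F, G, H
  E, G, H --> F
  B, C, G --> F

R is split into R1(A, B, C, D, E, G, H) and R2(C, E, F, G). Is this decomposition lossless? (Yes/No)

R1 ∩ R2 = {C, E, G}; its closure under F is {C, D, E, G}.
The closure covers neither R1 nor R2 entirely; the join is not lossless.

No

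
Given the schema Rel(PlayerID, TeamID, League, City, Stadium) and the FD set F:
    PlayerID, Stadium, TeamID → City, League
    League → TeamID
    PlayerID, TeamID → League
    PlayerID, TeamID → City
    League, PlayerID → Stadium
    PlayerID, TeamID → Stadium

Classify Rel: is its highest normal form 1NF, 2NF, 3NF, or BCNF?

Candidate keys: {League, PlayerID}, {PlayerID, TeamID}. Prime attributes: {League, PlayerID, TeamID}.
League → TeamID breaks BCNF: {League}⁺ = {League, TeamID}, so {League} is not a superkey.
Its right-hand attributes {TeamID} are all prime, as are those of every other non-superkey FD — the relation is in 3NF.

3NF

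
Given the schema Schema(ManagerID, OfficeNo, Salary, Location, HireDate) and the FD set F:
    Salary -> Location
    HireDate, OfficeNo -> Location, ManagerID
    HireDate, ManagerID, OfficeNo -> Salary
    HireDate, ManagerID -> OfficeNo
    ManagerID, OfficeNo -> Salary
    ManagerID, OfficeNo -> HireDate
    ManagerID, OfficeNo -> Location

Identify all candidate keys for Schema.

{HireDate, ManagerID}⁺ = {HireDate, Location, ManagerID, OfficeNo, Salary}, which is every attribute, so {HireDate, ManagerID} is a candidate key.
{HireDate, OfficeNo}⁺ = {HireDate, Location, ManagerID, OfficeNo, Salary}, which is every attribute, so {HireDate, OfficeNo} is a candidate key.
{ManagerID, OfficeNo}⁺ = {HireDate, Location, ManagerID, OfficeNo, Salary}, which is every attribute, so {ManagerID, OfficeNo} is a candidate key.
These are minimal and exhaustive — every other superkey contains one of them.

{HireDate, ManagerID}, {HireDate, OfficeNo}, {ManagerID, OfficeNo}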